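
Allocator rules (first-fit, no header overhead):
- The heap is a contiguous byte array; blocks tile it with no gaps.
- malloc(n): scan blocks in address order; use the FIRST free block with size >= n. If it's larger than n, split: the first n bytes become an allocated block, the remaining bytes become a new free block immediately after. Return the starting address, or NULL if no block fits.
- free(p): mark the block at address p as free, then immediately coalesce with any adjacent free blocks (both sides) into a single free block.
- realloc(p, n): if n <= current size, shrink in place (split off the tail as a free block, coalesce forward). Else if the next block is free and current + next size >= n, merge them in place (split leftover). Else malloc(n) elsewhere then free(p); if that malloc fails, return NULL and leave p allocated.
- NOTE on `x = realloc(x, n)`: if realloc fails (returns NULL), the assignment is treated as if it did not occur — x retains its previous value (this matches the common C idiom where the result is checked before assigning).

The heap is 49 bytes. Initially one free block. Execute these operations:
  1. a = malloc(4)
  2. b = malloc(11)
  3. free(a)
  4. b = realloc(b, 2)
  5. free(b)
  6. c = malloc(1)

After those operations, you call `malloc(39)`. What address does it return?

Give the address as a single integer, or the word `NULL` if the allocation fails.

Op 1: a = malloc(4) -> a = 0; heap: [0-3 ALLOC][4-48 FREE]
Op 2: b = malloc(11) -> b = 4; heap: [0-3 ALLOC][4-14 ALLOC][15-48 FREE]
Op 3: free(a) -> (freed a); heap: [0-3 FREE][4-14 ALLOC][15-48 FREE]
Op 4: b = realloc(b, 2) -> b = 4; heap: [0-3 FREE][4-5 ALLOC][6-48 FREE]
Op 5: free(b) -> (freed b); heap: [0-48 FREE]
Op 6: c = malloc(1) -> c = 0; heap: [0-0 ALLOC][1-48 FREE]
malloc(39): first-fit scan over [0-0 ALLOC][1-48 FREE] -> 1

Answer: 1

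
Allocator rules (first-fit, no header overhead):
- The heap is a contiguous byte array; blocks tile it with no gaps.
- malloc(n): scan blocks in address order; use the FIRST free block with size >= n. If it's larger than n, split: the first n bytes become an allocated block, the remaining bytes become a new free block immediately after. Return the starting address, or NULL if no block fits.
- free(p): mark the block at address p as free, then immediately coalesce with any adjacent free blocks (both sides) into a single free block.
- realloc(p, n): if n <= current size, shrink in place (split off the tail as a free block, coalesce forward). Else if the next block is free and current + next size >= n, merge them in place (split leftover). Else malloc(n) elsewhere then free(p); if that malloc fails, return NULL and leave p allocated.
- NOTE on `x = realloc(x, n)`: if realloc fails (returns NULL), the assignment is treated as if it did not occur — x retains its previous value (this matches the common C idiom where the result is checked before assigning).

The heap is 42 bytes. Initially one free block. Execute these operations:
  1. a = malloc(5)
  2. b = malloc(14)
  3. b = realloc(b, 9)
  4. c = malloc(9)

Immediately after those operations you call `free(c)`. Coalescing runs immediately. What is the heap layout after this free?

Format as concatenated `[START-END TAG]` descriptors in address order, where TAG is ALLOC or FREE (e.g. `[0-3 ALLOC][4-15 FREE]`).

Op 1: a = malloc(5) -> a = 0; heap: [0-4 ALLOC][5-41 FREE]
Op 2: b = malloc(14) -> b = 5; heap: [0-4 ALLOC][5-18 ALLOC][19-41 FREE]
Op 3: b = realloc(b, 9) -> b = 5; heap: [0-4 ALLOC][5-13 ALLOC][14-41 FREE]
Op 4: c = malloc(9) -> c = 14; heap: [0-4 ALLOC][5-13 ALLOC][14-22 ALLOC][23-41 FREE]
free(c): c = 14 -> block [14-22 ALLOC]; mark free, coalesce with adjacent free neighbors -> [0-4 ALLOC][5-13 ALLOC][14-41 FREE]

Answer: [0-4 ALLOC][5-13 ALLOC][14-41 FREE]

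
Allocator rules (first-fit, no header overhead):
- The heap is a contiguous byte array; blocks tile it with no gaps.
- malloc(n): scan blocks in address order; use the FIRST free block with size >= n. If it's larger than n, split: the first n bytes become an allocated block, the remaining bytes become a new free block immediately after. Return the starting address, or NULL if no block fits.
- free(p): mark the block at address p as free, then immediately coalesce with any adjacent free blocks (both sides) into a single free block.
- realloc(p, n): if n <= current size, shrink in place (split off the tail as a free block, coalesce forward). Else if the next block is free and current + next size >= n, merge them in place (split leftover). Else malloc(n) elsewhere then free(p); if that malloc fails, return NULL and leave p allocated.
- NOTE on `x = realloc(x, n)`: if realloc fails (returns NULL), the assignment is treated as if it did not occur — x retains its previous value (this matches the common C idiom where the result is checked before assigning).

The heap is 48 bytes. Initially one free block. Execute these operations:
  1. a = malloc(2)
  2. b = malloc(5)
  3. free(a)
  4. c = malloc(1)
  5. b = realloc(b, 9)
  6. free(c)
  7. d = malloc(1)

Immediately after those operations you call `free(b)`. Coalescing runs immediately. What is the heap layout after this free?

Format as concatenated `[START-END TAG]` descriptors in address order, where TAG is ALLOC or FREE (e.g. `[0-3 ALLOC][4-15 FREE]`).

Answer: [0-0 ALLOC][1-47 FREE]

Derivation:
Op 1: a = malloc(2) -> a = 0; heap: [0-1 ALLOC][2-47 FREE]
Op 2: b = malloc(5) -> b = 2; heap: [0-1 ALLOC][2-6 ALLOC][7-47 FREE]
Op 3: free(a) -> (freed a); heap: [0-1 FREE][2-6 ALLOC][7-47 FREE]
Op 4: c = malloc(1) -> c = 0; heap: [0-0 ALLOC][1-1 FREE][2-6 ALLOC][7-47 FREE]
Op 5: b = realloc(b, 9) -> b = 2; heap: [0-0 ALLOC][1-1 FREE][2-10 ALLOC][11-47 FREE]
Op 6: free(c) -> (freed c); heap: [0-1 FREE][2-10 ALLOC][11-47 FREE]
Op 7: d = malloc(1) -> d = 0; heap: [0-0 ALLOC][1-1 FREE][2-10 ALLOC][11-47 FREE]
free(b): b = 2 -> block [2-10 ALLOC]; mark free, coalesce with adjacent free neighbors -> [0-0 ALLOC][1-47 FREE]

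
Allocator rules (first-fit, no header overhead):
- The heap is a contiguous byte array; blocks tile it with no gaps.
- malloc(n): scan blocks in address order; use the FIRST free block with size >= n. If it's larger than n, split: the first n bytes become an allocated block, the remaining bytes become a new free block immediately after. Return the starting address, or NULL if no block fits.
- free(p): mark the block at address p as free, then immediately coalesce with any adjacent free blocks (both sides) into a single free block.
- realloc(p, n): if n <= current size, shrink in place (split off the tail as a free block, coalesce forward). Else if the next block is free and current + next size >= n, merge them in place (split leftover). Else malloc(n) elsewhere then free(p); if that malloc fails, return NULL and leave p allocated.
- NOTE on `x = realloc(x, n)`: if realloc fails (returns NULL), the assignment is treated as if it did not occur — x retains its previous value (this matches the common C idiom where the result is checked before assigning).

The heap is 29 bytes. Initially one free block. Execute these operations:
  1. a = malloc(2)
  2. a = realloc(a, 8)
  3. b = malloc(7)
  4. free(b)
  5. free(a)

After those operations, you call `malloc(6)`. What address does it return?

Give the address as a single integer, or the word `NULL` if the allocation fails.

Op 1: a = malloc(2) -> a = 0; heap: [0-1 ALLOC][2-28 FREE]
Op 2: a = realloc(a, 8) -> a = 0; heap: [0-7 ALLOC][8-28 FREE]
Op 3: b = malloc(7) -> b = 8; heap: [0-7 ALLOC][8-14 ALLOC][15-28 FREE]
Op 4: free(b) -> (freed b); heap: [0-7 ALLOC][8-28 FREE]
Op 5: free(a) -> (freed a); heap: [0-28 FREE]
malloc(6): first-fit scan over [0-28 FREE] -> 0

Answer: 0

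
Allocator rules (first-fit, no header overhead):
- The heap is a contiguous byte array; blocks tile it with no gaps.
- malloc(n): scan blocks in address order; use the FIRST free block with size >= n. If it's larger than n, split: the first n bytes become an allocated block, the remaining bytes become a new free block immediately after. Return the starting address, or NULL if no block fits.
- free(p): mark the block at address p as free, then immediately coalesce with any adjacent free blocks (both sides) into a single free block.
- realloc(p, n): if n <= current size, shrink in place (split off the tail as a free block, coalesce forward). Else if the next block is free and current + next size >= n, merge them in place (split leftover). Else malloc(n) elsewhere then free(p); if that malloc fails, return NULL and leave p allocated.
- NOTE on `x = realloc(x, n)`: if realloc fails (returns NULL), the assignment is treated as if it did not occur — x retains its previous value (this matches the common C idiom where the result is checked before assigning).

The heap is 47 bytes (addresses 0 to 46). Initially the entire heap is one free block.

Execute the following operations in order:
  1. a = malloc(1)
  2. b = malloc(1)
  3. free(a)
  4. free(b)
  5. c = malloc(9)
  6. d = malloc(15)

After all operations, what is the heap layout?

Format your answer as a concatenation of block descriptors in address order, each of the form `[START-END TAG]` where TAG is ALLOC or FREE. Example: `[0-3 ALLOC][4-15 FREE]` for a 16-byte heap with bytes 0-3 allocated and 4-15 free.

Op 1: a = malloc(1) -> a = 0; heap: [0-0 ALLOC][1-46 FREE]
Op 2: b = malloc(1) -> b = 1; heap: [0-0 ALLOC][1-1 ALLOC][2-46 FREE]
Op 3: free(a) -> (freed a); heap: [0-0 FREE][1-1 ALLOC][2-46 FREE]
Op 4: free(b) -> (freed b); heap: [0-46 FREE]
Op 5: c = malloc(9) -> c = 0; heap: [0-8 ALLOC][9-46 FREE]
Op 6: d = malloc(15) -> d = 9; heap: [0-8 ALLOC][9-23 ALLOC][24-46 FREE]

Answer: [0-8 ALLOC][9-23 ALLOC][24-46 FREE]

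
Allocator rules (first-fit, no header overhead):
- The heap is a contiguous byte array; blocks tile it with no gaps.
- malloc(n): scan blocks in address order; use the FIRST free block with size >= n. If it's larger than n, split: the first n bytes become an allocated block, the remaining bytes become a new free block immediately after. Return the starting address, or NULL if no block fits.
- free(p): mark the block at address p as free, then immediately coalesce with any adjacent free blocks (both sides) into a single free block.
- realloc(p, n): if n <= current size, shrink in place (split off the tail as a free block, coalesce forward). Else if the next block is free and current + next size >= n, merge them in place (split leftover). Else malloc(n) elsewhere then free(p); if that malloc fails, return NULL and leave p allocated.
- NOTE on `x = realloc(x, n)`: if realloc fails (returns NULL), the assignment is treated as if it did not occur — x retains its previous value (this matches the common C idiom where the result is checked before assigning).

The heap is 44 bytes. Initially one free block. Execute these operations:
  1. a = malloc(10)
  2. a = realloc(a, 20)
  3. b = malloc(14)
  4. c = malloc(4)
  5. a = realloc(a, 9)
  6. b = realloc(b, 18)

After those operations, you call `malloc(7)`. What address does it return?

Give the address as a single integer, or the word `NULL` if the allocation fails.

Answer: 9

Derivation:
Op 1: a = malloc(10) -> a = 0; heap: [0-9 ALLOC][10-43 FREE]
Op 2: a = realloc(a, 20) -> a = 0; heap: [0-19 ALLOC][20-43 FREE]
Op 3: b = malloc(14) -> b = 20; heap: [0-19 ALLOC][20-33 ALLOC][34-43 FREE]
Op 4: c = malloc(4) -> c = 34; heap: [0-19 ALLOC][20-33 ALLOC][34-37 ALLOC][38-43 FREE]
Op 5: a = realloc(a, 9) -> a = 0; heap: [0-8 ALLOC][9-19 FREE][20-33 ALLOC][34-37 ALLOC][38-43 FREE]
Op 6: b = realloc(b, 18) -> NULL (b unchanged); heap: [0-8 ALLOC][9-19 FREE][20-33 ALLOC][34-37 ALLOC][38-43 FREE]
malloc(7): first-fit scan over [0-8 ALLOC][9-19 FREE][20-33 ALLOC][34-37 ALLOC][38-43 FREE] -> 9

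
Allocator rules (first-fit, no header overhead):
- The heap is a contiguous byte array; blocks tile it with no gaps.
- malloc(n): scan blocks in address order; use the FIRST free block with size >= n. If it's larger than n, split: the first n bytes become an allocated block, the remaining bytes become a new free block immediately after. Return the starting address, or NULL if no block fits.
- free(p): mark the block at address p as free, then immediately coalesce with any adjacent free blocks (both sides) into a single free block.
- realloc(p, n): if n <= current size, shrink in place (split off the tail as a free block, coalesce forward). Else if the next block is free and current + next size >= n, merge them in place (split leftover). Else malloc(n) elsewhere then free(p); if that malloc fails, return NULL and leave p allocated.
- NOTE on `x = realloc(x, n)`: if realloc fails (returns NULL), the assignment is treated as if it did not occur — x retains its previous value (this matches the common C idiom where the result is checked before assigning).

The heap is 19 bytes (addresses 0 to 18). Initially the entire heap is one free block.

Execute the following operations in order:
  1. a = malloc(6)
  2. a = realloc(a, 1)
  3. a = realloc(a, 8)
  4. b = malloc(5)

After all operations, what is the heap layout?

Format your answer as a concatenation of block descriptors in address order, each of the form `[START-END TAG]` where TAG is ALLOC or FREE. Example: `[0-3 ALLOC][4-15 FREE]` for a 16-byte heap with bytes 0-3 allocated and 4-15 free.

Answer: [0-7 ALLOC][8-12 ALLOC][13-18 FREE]

Derivation:
Op 1: a = malloc(6) -> a = 0; heap: [0-5 ALLOC][6-18 FREE]
Op 2: a = realloc(a, 1) -> a = 0; heap: [0-0 ALLOC][1-18 FREE]
Op 3: a = realloc(a, 8) -> a = 0; heap: [0-7 ALLOC][8-18 FREE]
Op 4: b = malloc(5) -> b = 8; heap: [0-7 ALLOC][8-12 ALLOC][13-18 FREE]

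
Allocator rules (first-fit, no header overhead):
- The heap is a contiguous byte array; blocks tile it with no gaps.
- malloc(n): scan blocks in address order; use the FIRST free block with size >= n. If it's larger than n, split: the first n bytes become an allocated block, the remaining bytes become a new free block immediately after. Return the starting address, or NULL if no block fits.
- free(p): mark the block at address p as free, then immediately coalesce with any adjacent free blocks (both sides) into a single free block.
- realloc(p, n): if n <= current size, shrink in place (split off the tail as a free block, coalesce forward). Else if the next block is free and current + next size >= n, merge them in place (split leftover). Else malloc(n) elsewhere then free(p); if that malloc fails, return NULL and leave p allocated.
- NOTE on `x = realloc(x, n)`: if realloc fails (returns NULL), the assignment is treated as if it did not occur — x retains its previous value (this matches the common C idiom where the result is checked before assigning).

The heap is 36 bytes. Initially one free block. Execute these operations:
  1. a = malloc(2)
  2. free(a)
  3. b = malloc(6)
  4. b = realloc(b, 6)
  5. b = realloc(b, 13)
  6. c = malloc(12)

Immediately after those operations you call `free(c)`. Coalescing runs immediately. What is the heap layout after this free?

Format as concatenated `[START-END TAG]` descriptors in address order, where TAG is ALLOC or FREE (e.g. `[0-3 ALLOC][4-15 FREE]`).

Answer: [0-12 ALLOC][13-35 FREE]

Derivation:
Op 1: a = malloc(2) -> a = 0; heap: [0-1 ALLOC][2-35 FREE]
Op 2: free(a) -> (freed a); heap: [0-35 FREE]
Op 3: b = malloc(6) -> b = 0; heap: [0-5 ALLOC][6-35 FREE]
Op 4: b = realloc(b, 6) -> b = 0; heap: [0-5 ALLOC][6-35 FREE]
Op 5: b = realloc(b, 13) -> b = 0; heap: [0-12 ALLOC][13-35 FREE]
Op 6: c = malloc(12) -> c = 13; heap: [0-12 ALLOC][13-24 ALLOC][25-35 FREE]
free(c): c = 13 -> block [13-24 ALLOC]; mark free, coalesce with adjacent free neighbors -> [0-12 ALLOC][13-35 FREE]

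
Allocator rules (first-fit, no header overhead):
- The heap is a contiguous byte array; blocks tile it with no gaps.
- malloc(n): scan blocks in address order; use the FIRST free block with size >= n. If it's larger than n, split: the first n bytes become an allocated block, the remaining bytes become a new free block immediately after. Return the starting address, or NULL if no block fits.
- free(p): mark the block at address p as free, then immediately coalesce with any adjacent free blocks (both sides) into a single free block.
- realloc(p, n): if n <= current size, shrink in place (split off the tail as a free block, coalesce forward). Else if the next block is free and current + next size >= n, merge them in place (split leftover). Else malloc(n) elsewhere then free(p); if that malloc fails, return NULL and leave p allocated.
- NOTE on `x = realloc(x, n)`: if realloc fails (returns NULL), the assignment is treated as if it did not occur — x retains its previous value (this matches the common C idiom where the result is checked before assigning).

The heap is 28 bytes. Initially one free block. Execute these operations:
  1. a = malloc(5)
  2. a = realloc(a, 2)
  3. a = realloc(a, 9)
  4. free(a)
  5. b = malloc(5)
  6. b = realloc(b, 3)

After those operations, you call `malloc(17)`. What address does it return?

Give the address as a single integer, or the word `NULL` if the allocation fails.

Op 1: a = malloc(5) -> a = 0; heap: [0-4 ALLOC][5-27 FREE]
Op 2: a = realloc(a, 2) -> a = 0; heap: [0-1 ALLOC][2-27 FREE]
Op 3: a = realloc(a, 9) -> a = 0; heap: [0-8 ALLOC][9-27 FREE]
Op 4: free(a) -> (freed a); heap: [0-27 FREE]
Op 5: b = malloc(5) -> b = 0; heap: [0-4 ALLOC][5-27 FREE]
Op 6: b = realloc(b, 3) -> b = 0; heap: [0-2 ALLOC][3-27 FREE]
malloc(17): first-fit scan over [0-2 ALLOC][3-27 FREE] -> 3

Answer: 3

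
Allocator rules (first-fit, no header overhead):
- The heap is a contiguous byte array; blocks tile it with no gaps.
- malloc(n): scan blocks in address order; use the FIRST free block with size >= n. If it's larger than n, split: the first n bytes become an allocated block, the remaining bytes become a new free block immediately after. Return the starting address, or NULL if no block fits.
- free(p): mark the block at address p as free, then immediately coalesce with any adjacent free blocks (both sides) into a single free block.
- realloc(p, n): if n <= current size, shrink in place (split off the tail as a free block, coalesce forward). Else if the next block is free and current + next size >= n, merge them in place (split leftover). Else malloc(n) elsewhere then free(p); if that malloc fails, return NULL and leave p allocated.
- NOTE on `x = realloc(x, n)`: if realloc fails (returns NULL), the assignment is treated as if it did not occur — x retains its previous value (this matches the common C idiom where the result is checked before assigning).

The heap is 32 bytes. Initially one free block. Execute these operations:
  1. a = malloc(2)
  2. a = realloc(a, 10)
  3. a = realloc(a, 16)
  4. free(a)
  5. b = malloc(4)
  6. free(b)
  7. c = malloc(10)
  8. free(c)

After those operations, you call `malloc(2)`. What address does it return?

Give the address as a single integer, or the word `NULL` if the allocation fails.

Op 1: a = malloc(2) -> a = 0; heap: [0-1 ALLOC][2-31 FREE]
Op 2: a = realloc(a, 10) -> a = 0; heap: [0-9 ALLOC][10-31 FREE]
Op 3: a = realloc(a, 16) -> a = 0; heap: [0-15 ALLOC][16-31 FREE]
Op 4: free(a) -> (freed a); heap: [0-31 FREE]
Op 5: b = malloc(4) -> b = 0; heap: [0-3 ALLOC][4-31 FREE]
Op 6: free(b) -> (freed b); heap: [0-31 FREE]
Op 7: c = malloc(10) -> c = 0; heap: [0-9 ALLOC][10-31 FREE]
Op 8: free(c) -> (freed c); heap: [0-31 FREE]
malloc(2): first-fit scan over [0-31 FREE] -> 0

Answer: 0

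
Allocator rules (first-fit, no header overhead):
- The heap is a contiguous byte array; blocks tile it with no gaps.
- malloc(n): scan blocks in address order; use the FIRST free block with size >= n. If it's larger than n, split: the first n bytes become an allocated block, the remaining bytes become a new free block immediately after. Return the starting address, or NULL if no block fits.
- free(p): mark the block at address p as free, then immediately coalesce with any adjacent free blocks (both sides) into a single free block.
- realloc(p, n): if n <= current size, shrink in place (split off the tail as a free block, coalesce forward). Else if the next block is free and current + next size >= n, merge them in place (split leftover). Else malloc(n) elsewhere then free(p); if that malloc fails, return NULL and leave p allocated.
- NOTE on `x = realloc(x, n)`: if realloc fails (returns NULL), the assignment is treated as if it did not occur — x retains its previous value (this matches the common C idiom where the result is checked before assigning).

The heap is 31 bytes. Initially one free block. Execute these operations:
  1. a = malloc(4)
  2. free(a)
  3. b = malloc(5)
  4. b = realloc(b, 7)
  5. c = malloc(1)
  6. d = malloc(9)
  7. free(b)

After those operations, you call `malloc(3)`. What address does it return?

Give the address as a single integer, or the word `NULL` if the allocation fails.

Answer: 0

Derivation:
Op 1: a = malloc(4) -> a = 0; heap: [0-3 ALLOC][4-30 FREE]
Op 2: free(a) -> (freed a); heap: [0-30 FREE]
Op 3: b = malloc(5) -> b = 0; heap: [0-4 ALLOC][5-30 FREE]
Op 4: b = realloc(b, 7) -> b = 0; heap: [0-6 ALLOC][7-30 FREE]
Op 5: c = malloc(1) -> c = 7; heap: [0-6 ALLOC][7-7 ALLOC][8-30 FREE]
Op 6: d = malloc(9) -> d = 8; heap: [0-6 ALLOC][7-7 ALLOC][8-16 ALLOC][17-30 FREE]
Op 7: free(b) -> (freed b); heap: [0-6 FREE][7-7 ALLOC][8-16 ALLOC][17-30 FREE]
malloc(3): first-fit scan over [0-6 FREE][7-7 ALLOC][8-16 ALLOC][17-30 FREE] -> 0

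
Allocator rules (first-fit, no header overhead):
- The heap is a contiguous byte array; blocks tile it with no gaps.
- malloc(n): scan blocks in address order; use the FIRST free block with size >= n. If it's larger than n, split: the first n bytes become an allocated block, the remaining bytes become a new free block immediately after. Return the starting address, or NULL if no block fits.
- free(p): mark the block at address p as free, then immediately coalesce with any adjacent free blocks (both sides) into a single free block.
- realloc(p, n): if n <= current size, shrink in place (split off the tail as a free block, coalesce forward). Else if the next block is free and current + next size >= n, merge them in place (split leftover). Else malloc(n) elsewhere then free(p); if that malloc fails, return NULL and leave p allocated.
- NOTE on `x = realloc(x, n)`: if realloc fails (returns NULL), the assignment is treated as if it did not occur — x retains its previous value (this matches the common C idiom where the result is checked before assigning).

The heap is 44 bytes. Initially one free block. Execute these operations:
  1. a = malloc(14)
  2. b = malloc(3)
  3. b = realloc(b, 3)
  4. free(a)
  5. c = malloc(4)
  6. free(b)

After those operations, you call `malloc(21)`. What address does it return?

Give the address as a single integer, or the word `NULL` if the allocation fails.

Answer: 4

Derivation:
Op 1: a = malloc(14) -> a = 0; heap: [0-13 ALLOC][14-43 FREE]
Op 2: b = malloc(3) -> b = 14; heap: [0-13 ALLOC][14-16 ALLOC][17-43 FREE]
Op 3: b = realloc(b, 3) -> b = 14; heap: [0-13 ALLOC][14-16 ALLOC][17-43 FREE]
Op 4: free(a) -> (freed a); heap: [0-13 FREE][14-16 ALLOC][17-43 FREE]
Op 5: c = malloc(4) -> c = 0; heap: [0-3 ALLOC][4-13 FREE][14-16 ALLOC][17-43 FREE]
Op 6: free(b) -> (freed b); heap: [0-3 ALLOC][4-43 FREE]
malloc(21): first-fit scan over [0-3 ALLOC][4-43 FREE] -> 4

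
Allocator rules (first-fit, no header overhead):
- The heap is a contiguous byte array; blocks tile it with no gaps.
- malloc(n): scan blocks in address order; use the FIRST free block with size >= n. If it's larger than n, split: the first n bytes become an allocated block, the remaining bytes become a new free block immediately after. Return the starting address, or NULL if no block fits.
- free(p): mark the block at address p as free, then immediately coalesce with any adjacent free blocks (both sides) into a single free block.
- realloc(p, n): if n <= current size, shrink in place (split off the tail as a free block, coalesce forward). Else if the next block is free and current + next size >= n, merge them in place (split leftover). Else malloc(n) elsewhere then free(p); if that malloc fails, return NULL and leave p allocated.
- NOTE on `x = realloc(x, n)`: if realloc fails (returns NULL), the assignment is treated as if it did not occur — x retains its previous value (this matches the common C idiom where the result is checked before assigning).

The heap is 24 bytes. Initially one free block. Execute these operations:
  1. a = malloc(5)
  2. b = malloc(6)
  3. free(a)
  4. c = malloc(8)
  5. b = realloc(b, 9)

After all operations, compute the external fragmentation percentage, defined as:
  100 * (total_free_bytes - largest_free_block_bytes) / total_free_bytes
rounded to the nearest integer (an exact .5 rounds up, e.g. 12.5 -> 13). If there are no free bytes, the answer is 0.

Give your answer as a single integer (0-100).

Answer: 50

Derivation:
Op 1: a = malloc(5) -> a = 0; heap: [0-4 ALLOC][5-23 FREE]
Op 2: b = malloc(6) -> b = 5; heap: [0-4 ALLOC][5-10 ALLOC][11-23 FREE]
Op 3: free(a) -> (freed a); heap: [0-4 FREE][5-10 ALLOC][11-23 FREE]
Op 4: c = malloc(8) -> c = 11; heap: [0-4 FREE][5-10 ALLOC][11-18 ALLOC][19-23 FREE]
Op 5: b = realloc(b, 9) -> NULL (b unchanged); heap: [0-4 FREE][5-10 ALLOC][11-18 ALLOC][19-23 FREE]
Free blocks: [5 5] total_free=10 largest=5 -> 100*(10-5)/10 = 500/10 = 50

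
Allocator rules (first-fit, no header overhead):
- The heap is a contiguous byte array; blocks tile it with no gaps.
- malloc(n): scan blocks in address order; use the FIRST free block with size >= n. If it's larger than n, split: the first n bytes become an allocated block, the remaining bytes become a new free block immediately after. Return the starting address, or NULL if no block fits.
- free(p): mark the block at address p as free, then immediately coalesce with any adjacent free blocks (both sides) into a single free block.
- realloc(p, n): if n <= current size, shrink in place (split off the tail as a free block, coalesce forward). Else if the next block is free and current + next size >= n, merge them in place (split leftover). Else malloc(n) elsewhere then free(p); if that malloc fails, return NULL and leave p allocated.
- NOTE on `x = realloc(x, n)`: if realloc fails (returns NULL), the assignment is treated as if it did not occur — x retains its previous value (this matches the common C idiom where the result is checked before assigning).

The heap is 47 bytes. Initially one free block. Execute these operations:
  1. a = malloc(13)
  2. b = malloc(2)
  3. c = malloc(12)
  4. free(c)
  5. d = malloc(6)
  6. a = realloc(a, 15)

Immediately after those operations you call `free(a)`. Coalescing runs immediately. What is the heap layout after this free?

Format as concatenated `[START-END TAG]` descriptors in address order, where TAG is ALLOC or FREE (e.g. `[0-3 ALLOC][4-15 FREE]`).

Answer: [0-12 FREE][13-14 ALLOC][15-20 ALLOC][21-46 FREE]

Derivation:
Op 1: a = malloc(13) -> a = 0; heap: [0-12 ALLOC][13-46 FREE]
Op 2: b = malloc(2) -> b = 13; heap: [0-12 ALLOC][13-14 ALLOC][15-46 FREE]
Op 3: c = malloc(12) -> c = 15; heap: [0-12 ALLOC][13-14 ALLOC][15-26 ALLOC][27-46 FREE]
Op 4: free(c) -> (freed c); heap: [0-12 ALLOC][13-14 ALLOC][15-46 FREE]
Op 5: d = malloc(6) -> d = 15; heap: [0-12 ALLOC][13-14 ALLOC][15-20 ALLOC][21-46 FREE]
Op 6: a = realloc(a, 15) -> a = 21; heap: [0-12 FREE][13-14 ALLOC][15-20 ALLOC][21-35 ALLOC][36-46 FREE]
free(a): a = 21 -> block [21-35 ALLOC]; mark free, coalesce with adjacent free neighbors -> [0-12 FREE][13-14 ALLOC][15-20 ALLOC][21-46 FREE]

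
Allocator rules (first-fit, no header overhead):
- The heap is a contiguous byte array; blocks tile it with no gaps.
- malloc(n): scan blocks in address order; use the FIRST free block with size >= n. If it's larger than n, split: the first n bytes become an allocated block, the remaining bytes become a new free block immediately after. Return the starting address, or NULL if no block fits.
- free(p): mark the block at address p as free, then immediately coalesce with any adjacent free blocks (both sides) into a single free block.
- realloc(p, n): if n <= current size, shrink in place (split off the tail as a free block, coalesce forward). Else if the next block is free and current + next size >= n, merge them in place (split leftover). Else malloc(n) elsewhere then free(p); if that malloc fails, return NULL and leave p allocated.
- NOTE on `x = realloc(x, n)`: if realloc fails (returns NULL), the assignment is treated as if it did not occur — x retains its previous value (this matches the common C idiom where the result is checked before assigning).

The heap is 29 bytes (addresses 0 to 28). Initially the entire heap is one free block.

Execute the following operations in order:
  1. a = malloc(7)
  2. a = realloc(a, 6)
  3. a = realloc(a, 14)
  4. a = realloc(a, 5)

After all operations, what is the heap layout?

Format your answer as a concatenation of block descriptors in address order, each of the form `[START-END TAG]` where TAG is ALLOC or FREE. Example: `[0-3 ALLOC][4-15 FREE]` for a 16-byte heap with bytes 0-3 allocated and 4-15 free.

Op 1: a = malloc(7) -> a = 0; heap: [0-6 ALLOC][7-28 FREE]
Op 2: a = realloc(a, 6) -> a = 0; heap: [0-5 ALLOC][6-28 FREE]
Op 3: a = realloc(a, 14) -> a = 0; heap: [0-13 ALLOC][14-28 FREE]
Op 4: a = realloc(a, 5) -> a = 0; heap: [0-4 ALLOC][5-28 FREE]

Answer: [0-4 ALLOC][5-28 FREE]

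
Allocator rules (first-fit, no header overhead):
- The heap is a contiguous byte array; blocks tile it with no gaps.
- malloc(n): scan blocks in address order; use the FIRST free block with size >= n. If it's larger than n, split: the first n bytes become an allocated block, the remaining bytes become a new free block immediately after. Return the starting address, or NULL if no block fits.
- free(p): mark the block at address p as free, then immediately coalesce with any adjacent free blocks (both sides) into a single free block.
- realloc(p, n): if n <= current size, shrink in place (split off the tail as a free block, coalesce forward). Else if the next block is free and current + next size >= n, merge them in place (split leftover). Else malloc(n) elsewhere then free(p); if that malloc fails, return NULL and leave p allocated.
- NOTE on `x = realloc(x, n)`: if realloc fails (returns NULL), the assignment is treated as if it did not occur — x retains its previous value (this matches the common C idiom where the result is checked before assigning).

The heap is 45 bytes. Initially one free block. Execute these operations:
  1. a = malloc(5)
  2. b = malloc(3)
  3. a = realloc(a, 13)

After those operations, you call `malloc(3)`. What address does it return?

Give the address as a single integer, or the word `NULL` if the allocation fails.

Answer: 0

Derivation:
Op 1: a = malloc(5) -> a = 0; heap: [0-4 ALLOC][5-44 FREE]
Op 2: b = malloc(3) -> b = 5; heap: [0-4 ALLOC][5-7 ALLOC][8-44 FREE]
Op 3: a = realloc(a, 13) -> a = 8; heap: [0-4 FREE][5-7 ALLOC][8-20 ALLOC][21-44 FREE]
malloc(3): first-fit scan over [0-4 FREE][5-7 ALLOC][8-20 ALLOC][21-44 FREE] -> 0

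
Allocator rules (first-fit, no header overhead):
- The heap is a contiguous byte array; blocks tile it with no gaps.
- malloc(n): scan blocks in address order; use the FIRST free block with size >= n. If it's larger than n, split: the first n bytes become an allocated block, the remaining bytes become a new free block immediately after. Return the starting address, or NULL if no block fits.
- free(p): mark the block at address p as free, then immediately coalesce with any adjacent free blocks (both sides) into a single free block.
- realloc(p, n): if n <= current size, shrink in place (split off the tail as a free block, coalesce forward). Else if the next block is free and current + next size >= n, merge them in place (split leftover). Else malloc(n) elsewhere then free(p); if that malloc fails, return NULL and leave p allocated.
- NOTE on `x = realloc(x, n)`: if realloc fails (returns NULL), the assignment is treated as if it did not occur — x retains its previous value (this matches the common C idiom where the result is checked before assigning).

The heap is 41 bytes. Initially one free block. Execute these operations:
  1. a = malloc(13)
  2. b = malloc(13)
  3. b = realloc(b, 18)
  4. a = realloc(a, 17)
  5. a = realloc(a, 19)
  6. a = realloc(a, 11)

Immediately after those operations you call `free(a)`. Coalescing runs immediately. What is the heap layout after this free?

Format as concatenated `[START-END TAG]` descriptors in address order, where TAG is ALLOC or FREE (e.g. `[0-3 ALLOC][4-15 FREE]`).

Answer: [0-12 FREE][13-30 ALLOC][31-40 FREE]

Derivation:
Op 1: a = malloc(13) -> a = 0; heap: [0-12 ALLOC][13-40 FREE]
Op 2: b = malloc(13) -> b = 13; heap: [0-12 ALLOC][13-25 ALLOC][26-40 FREE]
Op 3: b = realloc(b, 18) -> b = 13; heap: [0-12 ALLOC][13-30 ALLOC][31-40 FREE]
Op 4: a = realloc(a, 17) -> NULL (a unchanged); heap: [0-12 ALLOC][13-30 ALLOC][31-40 FREE]
Op 5: a = realloc(a, 19) -> NULL (a unchanged); heap: [0-12 ALLOC][13-30 ALLOC][31-40 FREE]
Op 6: a = realloc(a, 11) -> a = 0; heap: [0-10 ALLOC][11-12 FREE][13-30 ALLOC][31-40 FREE]
free(a): a = 0 -> block [0-10 ALLOC]; mark free, coalesce with adjacent free neighbors -> [0-12 FREE][13-30 ALLOC][31-40 FREE]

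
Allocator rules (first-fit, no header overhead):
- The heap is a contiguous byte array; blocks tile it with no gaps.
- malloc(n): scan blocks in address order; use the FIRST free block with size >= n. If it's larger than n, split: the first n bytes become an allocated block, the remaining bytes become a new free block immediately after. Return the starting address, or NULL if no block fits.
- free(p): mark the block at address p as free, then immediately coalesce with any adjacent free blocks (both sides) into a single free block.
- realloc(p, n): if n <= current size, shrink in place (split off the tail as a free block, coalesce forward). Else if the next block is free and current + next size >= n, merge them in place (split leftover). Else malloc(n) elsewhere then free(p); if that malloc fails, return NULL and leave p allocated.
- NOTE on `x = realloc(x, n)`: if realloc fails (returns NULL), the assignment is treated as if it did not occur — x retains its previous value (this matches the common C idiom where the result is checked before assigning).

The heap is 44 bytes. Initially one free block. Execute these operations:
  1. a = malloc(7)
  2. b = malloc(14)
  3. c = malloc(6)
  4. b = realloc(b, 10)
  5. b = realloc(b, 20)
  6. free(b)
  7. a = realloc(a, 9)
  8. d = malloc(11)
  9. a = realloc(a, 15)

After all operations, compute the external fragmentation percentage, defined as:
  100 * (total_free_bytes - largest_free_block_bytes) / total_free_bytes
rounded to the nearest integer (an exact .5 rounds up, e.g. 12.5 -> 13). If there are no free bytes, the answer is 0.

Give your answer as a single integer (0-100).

Answer: 25

Derivation:
Op 1: a = malloc(7) -> a = 0; heap: [0-6 ALLOC][7-43 FREE]
Op 2: b = malloc(14) -> b = 7; heap: [0-6 ALLOC][7-20 ALLOC][21-43 FREE]
Op 3: c = malloc(6) -> c = 21; heap: [0-6 ALLOC][7-20 ALLOC][21-26 ALLOC][27-43 FREE]
Op 4: b = realloc(b, 10) -> b = 7; heap: [0-6 ALLOC][7-16 ALLOC][17-20 FREE][21-26 ALLOC][27-43 FREE]
Op 5: b = realloc(b, 20) -> NULL (b unchanged); heap: [0-6 ALLOC][7-16 ALLOC][17-20 FREE][21-26 ALLOC][27-43 FREE]
Op 6: free(b) -> (freed b); heap: [0-6 ALLOC][7-20 FREE][21-26 ALLOC][27-43 FREE]
Op 7: a = realloc(a, 9) -> a = 0; heap: [0-8 ALLOC][9-20 FREE][21-26 ALLOC][27-43 FREE]
Op 8: d = malloc(11) -> d = 9; heap: [0-8 ALLOC][9-19 ALLOC][20-20 FREE][21-26 ALLOC][27-43 FREE]
Op 9: a = realloc(a, 15) -> a = 27; heap: [0-8 FREE][9-19 ALLOC][20-20 FREE][21-26 ALLOC][27-41 ALLOC][42-43 FREE]
Free blocks: [9 1 2] total_free=12 largest=9 -> 100*(12-9)/12 = 300/12 = 25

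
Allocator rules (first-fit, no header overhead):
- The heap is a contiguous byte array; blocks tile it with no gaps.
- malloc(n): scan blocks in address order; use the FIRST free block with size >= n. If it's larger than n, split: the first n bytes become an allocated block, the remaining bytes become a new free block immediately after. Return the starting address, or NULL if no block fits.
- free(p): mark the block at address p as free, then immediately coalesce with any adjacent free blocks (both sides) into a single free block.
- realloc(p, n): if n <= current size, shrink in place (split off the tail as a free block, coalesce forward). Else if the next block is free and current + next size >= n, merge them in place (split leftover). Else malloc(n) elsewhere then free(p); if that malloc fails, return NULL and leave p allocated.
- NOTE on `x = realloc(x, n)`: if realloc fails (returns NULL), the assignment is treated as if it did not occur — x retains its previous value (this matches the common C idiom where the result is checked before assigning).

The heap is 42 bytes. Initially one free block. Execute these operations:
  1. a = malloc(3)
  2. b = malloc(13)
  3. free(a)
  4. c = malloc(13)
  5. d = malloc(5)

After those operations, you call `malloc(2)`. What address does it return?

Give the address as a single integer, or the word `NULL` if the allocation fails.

Answer: 0

Derivation:
Op 1: a = malloc(3) -> a = 0; heap: [0-2 ALLOC][3-41 FREE]
Op 2: b = malloc(13) -> b = 3; heap: [0-2 ALLOC][3-15 ALLOC][16-41 FREE]
Op 3: free(a) -> (freed a); heap: [0-2 FREE][3-15 ALLOC][16-41 FREE]
Op 4: c = malloc(13) -> c = 16; heap: [0-2 FREE][3-15 ALLOC][16-28 ALLOC][29-41 FREE]
Op 5: d = malloc(5) -> d = 29; heap: [0-2 FREE][3-15 ALLOC][16-28 ALLOC][29-33 ALLOC][34-41 FREE]
malloc(2): first-fit scan over [0-2 FREE][3-15 ALLOC][16-28 ALLOC][29-33 ALLOC][34-41 FREE] -> 0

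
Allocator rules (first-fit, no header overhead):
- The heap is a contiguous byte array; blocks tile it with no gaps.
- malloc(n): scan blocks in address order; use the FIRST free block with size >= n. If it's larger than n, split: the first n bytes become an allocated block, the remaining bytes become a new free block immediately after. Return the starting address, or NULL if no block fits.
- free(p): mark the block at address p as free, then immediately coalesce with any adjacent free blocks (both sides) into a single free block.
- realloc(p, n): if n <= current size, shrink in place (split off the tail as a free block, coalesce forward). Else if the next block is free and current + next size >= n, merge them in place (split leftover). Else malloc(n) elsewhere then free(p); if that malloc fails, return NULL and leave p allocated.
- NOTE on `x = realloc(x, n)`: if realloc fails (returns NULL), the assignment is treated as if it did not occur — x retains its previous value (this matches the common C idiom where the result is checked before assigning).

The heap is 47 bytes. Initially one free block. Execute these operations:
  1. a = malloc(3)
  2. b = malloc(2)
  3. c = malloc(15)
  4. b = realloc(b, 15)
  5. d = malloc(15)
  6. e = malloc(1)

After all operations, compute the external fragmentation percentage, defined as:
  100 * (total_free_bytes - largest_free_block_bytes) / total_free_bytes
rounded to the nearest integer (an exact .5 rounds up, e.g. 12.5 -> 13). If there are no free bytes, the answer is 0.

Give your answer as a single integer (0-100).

Answer: 8

Derivation:
Op 1: a = malloc(3) -> a = 0; heap: [0-2 ALLOC][3-46 FREE]
Op 2: b = malloc(2) -> b = 3; heap: [0-2 ALLOC][3-4 ALLOC][5-46 FREE]
Op 3: c = malloc(15) -> c = 5; heap: [0-2 ALLOC][3-4 ALLOC][5-19 ALLOC][20-46 FREE]
Op 4: b = realloc(b, 15) -> b = 20; heap: [0-2 ALLOC][3-4 FREE][5-19 ALLOC][20-34 ALLOC][35-46 FREE]
Op 5: d = malloc(15) -> d = NULL; heap: [0-2 ALLOC][3-4 FREE][5-19 ALLOC][20-34 ALLOC][35-46 FREE]
Op 6: e = malloc(1) -> e = 3; heap: [0-2 ALLOC][3-3 ALLOC][4-4 FREE][5-19 ALLOC][20-34 ALLOC][35-46 FREE]
Free blocks: [1 12] total_free=13 largest=12 -> 100*(13-12)/13 = 100/13 ≈ 7.692 -> rounds to 8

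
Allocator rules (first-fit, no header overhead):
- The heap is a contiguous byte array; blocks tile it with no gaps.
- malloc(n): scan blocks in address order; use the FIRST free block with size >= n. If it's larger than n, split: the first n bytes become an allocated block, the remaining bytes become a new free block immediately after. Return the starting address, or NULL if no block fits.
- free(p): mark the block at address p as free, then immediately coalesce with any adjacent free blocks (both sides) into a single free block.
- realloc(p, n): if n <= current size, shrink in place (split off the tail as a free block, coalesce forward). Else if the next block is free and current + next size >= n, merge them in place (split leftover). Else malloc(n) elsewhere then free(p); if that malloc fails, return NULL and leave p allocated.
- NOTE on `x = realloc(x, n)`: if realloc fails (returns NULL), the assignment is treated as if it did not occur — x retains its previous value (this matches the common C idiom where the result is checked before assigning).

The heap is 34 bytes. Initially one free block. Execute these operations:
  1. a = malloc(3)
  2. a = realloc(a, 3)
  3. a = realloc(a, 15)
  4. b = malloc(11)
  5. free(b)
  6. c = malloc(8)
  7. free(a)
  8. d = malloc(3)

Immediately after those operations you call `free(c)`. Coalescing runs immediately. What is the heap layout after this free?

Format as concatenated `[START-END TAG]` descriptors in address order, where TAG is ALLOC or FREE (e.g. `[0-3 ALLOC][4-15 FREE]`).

Answer: [0-2 ALLOC][3-33 FREE]

Derivation:
Op 1: a = malloc(3) -> a = 0; heap: [0-2 ALLOC][3-33 FREE]
Op 2: a = realloc(a, 3) -> a = 0; heap: [0-2 ALLOC][3-33 FREE]
Op 3: a = realloc(a, 15) -> a = 0; heap: [0-14 ALLOC][15-33 FREE]
Op 4: b = malloc(11) -> b = 15; heap: [0-14 ALLOC][15-25 ALLOC][26-33 FREE]
Op 5: free(b) -> (freed b); heap: [0-14 ALLOC][15-33 FREE]
Op 6: c = malloc(8) -> c = 15; heap: [0-14 ALLOC][15-22 ALLOC][23-33 FREE]
Op 7: free(a) -> (freed a); heap: [0-14 FREE][15-22 ALLOC][23-33 FREE]
Op 8: d = malloc(3) -> d = 0; heap: [0-2 ALLOC][3-14 FREE][15-22 ALLOC][23-33 FREE]
free(c): c = 15 -> block [15-22 ALLOC]; mark free, coalesce with adjacent free neighbors -> [0-2 ALLOC][3-33 FREE]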